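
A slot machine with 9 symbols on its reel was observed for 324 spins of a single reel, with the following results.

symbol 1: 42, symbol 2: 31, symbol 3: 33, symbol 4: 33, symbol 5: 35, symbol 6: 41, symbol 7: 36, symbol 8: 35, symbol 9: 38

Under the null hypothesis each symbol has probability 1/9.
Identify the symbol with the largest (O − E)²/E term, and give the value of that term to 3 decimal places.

symbol 1, 1.000

Expected count for each of the 9 categories: 324/9 = 36.
χ² = (42−36)²/36 + (31−36)²/36 + (33−36)²/36 + (33−36)²/36 + (35−36)²/36 + (41−36)²/36 + (36−36)²/36 + (35−36)²/36 + (38−36)²/36
   = 1.0000 + 0.6944 + 0.2500 + 0.2500 + 0.0278 + 0.6944 + 0.0000 + 0.0278 + 0.1111
The largest term is for symbol 1: 1.000.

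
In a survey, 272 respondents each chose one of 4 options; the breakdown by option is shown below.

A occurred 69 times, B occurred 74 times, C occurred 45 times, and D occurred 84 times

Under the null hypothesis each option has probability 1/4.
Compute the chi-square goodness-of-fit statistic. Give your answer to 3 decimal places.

12.088

Under H₀ each category has probability 1/4, so each expected count is 272/4 = 68.
χ² = (69−68)²/68 + (74−68)²/68 + (45−68)²/68 + (84−68)²/68
   = 0.0147 + 0.5294 + 7.7794 + 3.7647
Sum = 12.088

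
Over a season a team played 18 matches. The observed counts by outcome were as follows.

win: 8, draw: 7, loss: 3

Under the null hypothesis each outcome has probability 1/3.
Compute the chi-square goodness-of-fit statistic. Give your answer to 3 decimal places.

2.333

Under H₀ each category has probability 1/3, so each expected count is 18/3 = 6.
win: (8 − 6)²/6 = 4/6 = 0.6667
draw: (7 − 6)²/6 = 1/6 = 0.1667
loss: (3 − 6)²/6 = 9/6 = 1.5000
Sum = 2.333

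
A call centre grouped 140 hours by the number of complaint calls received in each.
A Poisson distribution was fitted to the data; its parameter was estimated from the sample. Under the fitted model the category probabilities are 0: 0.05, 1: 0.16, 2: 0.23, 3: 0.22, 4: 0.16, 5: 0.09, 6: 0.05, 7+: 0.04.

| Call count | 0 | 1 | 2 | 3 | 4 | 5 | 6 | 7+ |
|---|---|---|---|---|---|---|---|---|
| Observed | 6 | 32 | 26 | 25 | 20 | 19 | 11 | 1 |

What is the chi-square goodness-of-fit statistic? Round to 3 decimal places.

16.115

Expected counts E_i = n·p_i: 140×0.05 = 7, 140×0.16 = 22.4, 140×0.23 = 32.2, 140×0.22 = 30.8, 140×0.16 = 22.4, 140×0.09 = 12.6, 140×0.05 = 7, 140×0.04 = 5.6.
cat         O        E   (O−E)²/E
0           6        7     0.1429
1          32     22.4     4.1143
2          26     32.2     1.1938
3          25     30.8     1.0922
4          20     22.4     0.2571
5          19     12.6     3.2508
6          11        7     2.2857
7+          1      5.6     3.7786
Sum = 16.115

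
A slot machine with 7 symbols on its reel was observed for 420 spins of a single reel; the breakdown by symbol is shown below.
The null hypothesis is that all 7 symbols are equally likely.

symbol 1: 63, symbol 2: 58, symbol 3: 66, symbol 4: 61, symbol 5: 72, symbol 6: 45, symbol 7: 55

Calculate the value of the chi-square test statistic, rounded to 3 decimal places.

Under H₀ each category has probability 1/7, so each expected count is 420/7 = 60.
cat           O        E   (O−E)²/E
symbol 1     63       60     0.1500
symbol 2     58       60     0.0667
symbol 3     66       60     0.6000
symbol 4     61       60     0.0167
symbol 5     72       60     2.4000
symbol 6     45       60     3.7500
symbol 7     55       60     0.4167
Sum = 7.400

7.400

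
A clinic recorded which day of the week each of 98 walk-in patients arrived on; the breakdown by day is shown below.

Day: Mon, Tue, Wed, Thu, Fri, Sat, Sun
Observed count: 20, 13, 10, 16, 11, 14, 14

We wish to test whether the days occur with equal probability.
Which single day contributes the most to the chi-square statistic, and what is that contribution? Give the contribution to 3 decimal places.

Expected count for each of the 7 categories: 98/7 = 14.
cat         O        E   (O−E)²/E
Mon        20       14     2.5714
Tue        13       14     0.0714
Wed        10       14     1.1429
Thu        16       14     0.2857
Fri        11       14     0.6429
Sat        14       14     0.0000
Sun        14       14     0.0000
The largest term is for Mon: 2.571.

Mon, 2.571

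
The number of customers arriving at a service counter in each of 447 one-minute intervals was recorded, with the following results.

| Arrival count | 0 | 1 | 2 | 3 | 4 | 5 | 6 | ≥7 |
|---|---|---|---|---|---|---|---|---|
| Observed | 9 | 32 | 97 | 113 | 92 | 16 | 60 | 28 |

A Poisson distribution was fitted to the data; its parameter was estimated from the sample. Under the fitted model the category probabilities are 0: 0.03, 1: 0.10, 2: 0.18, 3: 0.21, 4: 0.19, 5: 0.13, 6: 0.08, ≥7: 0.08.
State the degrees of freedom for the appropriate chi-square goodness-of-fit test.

6

There are k = 8 categories and 1 parameter estimated from the data, so df = 8 − 1 − 1 = 6.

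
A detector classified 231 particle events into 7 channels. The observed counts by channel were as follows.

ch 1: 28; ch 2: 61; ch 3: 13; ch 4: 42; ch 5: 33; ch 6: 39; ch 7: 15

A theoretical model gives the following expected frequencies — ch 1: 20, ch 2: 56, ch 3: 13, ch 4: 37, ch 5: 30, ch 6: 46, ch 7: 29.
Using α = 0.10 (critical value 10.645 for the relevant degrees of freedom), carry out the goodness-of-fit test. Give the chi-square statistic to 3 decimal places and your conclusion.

cat         O        E   (O−E)²/E
ch 1       28       20     3.2000
ch 2       61       56     0.4464
ch 3       13       13     0.0000
ch 4       42       37     0.6757
ch 5       33       30     0.3000
ch 6       39       46     1.0652
ch 7       15       29     6.7586
Sum = 12.446
df = 6. Since 12.446 > 10.645, we reject H₀.

12.446; reject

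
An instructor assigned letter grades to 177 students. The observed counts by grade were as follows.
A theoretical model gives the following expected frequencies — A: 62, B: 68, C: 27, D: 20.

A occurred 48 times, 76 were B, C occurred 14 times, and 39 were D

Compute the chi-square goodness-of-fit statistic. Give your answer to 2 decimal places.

28.41

χ² = (48−62)²/62 + (76−68)²/68 + (14−27)²/27 + (39−20)²/20
   = 3.161 + 0.941 + 6.259 + 18.050
Sum = 28.41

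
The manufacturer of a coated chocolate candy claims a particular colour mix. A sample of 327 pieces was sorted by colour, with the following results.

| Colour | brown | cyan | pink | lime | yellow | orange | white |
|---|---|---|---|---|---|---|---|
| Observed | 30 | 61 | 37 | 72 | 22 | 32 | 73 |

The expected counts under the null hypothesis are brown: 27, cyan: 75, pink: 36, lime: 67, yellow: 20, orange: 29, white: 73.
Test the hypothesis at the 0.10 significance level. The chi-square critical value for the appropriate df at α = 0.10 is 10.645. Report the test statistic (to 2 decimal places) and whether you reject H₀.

χ² = (30−27)²/27 + (61−75)²/75 + (37−36)²/36 + (72−67)²/67 + (22−20)²/20 + (32−29)²/29 + (73−73)²/73
   = 0.333 + 2.613 + 0.028 + 0.373 + 0.200 + 0.310 + 0.000
Sum = 3.86
df = 6. Since 3.86 < 10.645, we do not reject H₀.

3.86; do not reject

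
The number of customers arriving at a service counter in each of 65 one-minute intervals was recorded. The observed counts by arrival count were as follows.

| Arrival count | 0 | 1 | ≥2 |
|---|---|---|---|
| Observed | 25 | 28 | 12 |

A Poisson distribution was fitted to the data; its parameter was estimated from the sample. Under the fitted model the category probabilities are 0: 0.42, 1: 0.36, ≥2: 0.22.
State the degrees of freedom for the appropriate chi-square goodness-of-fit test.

1

There are k = 3 categories and 1 parameter estimated from the data, so df = 3 − 1 − 1 = 1.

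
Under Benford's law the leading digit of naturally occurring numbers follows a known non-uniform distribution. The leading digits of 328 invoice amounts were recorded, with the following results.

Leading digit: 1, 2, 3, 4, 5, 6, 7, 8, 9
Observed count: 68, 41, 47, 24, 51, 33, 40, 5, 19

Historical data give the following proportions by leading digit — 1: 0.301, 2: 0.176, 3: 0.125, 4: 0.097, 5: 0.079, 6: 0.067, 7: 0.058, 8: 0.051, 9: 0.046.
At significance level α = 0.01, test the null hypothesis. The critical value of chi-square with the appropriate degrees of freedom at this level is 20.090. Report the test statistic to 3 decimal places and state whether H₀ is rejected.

Expected counts E_i = n·p_i: 328×0.301 = 98.728, 328×0.176 = 57.728, 328×0.125 = 41, 328×0.097 = 31.816, 328×0.079 = 25.912, 328×0.067 = 21.976, 328×0.058 = 19.024, 328×0.051 = 16.728, 328×0.046 = 15.088.
cat         O        E   (O−E)²/E
1          68   98.728     9.5638
2          41   57.728     4.8473
3          47       41     0.8780
4          24   31.816     1.9201
5          51   25.912    24.2902
6          33   21.976     5.5301
7          40   19.024    23.1283
8           5   16.728     8.2225
9          19   15.088     1.0143
Sum = 79.395
df = 8. Since 79.395 > 20.090, we reject H₀.

79.395; reject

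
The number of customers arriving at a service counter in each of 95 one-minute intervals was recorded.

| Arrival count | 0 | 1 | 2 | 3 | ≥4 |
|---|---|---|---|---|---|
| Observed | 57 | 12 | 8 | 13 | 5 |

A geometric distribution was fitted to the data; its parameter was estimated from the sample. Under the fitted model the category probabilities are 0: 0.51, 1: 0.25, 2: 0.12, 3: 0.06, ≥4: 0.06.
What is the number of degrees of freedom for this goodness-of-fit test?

There are k = 5 categories and 1 parameter estimated from the data, so df = 5 − 1 − 1 = 3.

3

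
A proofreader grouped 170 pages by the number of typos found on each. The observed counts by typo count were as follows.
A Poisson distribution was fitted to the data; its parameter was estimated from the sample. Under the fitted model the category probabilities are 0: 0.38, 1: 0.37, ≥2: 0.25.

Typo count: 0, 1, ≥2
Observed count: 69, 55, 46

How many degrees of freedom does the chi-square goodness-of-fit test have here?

1

There are k = 3 categories and 1 parameter estimated from the data, so df = 3 − 1 − 1 = 1.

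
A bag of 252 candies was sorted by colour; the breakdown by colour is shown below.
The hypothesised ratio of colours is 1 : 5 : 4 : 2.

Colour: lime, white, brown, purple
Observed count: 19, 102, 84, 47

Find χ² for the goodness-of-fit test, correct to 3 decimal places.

0.871

Ratio total = 12. Expected counts: 252×1/12 = 21, 252×5/12 = 105, 252×4/12 = 84, 252×2/12 = 42.
χ² = (19−21)²/21 + (102−105)²/105 + (84−84)²/84 + (47−42)²/42
   = 0.1905 + 0.0857 + 0.0000 + 0.5952
Sum = 0.871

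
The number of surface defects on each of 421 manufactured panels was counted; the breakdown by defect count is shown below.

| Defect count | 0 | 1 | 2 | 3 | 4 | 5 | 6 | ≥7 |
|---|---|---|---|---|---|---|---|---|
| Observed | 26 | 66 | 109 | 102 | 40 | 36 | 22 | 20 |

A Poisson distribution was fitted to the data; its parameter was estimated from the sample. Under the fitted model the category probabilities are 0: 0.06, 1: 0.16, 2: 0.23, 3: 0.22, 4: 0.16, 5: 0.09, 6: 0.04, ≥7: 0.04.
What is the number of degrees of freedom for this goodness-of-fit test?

6

There are k = 8 categories and 1 parameter estimated from the data, so df = 8 − 1 − 1 = 6.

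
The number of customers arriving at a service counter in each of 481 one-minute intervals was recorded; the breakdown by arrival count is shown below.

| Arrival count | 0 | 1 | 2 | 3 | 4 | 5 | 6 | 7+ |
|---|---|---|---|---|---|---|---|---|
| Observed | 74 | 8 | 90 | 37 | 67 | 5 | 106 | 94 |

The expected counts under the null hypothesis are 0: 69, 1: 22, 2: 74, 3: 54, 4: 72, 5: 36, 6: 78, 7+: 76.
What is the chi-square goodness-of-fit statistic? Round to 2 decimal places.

59.44

cat         O        E   (O−E)²/E
0          74       69      0.362
1           8       22      8.909
2          90       74      3.459
3          37       54      5.352
4          67       72      0.347
5           5       36     26.694
6         106       78     10.051
7+         94       76      4.263
Sum = 59.44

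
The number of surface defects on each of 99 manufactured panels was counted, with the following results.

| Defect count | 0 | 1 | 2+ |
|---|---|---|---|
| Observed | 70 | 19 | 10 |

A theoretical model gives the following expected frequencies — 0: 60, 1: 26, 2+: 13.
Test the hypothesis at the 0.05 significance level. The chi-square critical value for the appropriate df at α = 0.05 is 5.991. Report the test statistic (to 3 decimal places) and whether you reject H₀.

4.244; do not reject

0: (70 − 60)²/60 = 100/60 = 1.6667
1: (19 − 26)²/26 = 49/26 = 1.8846
2+: (10 − 13)²/13 = 9/13 = 0.6923
Sum = 4.244
df = 2. Since 4.244 < 5.991, we do not reject H₀.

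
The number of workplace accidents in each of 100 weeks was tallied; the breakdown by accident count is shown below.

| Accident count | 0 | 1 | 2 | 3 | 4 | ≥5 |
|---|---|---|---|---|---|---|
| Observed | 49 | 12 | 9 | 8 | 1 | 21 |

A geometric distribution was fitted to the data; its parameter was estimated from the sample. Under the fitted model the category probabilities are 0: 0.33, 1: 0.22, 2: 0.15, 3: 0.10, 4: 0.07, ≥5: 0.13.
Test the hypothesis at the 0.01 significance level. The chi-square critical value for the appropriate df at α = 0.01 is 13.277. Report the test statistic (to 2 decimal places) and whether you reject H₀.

25.17; reject

Expected counts E_i = n·p_i: 100×0.33 = 33, 100×0.22 = 22, 100×0.15 = 15, 100×0.10 = 10, 100×0.07 = 7, 100×0.13 = 13.
χ² = (49−33)²/33 + (12−22)²/22 + (9−15)²/15 + (8−10)²/10 + (1−7)²/7 + (21−13)²/13
   = 7.758 + 4.545 + 2.400 + 0.400 + 5.143 + 4.923
Sum = 25.17
df = 4. Since 25.17 > 13.277, we reject H₀.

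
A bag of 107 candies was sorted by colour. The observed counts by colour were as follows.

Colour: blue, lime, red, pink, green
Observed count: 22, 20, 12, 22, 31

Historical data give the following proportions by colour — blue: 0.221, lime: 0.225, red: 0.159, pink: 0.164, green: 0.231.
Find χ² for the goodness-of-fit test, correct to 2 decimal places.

Expected counts E_i = n·p_i: 107×0.221 = 23.647, 107×0.225 = 24.075, 107×0.159 = 17.013, 107×0.164 = 17.548, 107×0.231 = 24.717.
χ² = (22−23.647)²/23.647 + (20−24.075)²/24.075 + (12−17.013)²/17.013 + (22−17.548)²/17.548 + (31−24.717)²/24.717
   = 0.115 + 0.690 + 1.477 + 1.129 + 1.597
Sum = 5.01

5.01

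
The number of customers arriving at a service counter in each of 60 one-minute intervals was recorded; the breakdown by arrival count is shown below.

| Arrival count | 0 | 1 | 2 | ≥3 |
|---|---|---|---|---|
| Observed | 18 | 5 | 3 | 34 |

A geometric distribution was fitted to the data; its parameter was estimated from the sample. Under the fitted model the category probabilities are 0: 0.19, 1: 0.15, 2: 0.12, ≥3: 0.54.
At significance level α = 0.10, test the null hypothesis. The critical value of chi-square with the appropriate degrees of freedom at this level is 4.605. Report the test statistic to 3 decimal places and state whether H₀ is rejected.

Expected counts E_i = n·p_i: 60×0.19 = 11.4, 60×0.15 = 9, 60×0.12 = 7.2, 60×0.54 = 32.4.
χ² = (18−11.4)²/11.4 + (5−9)²/9 + (3−7.2)²/7.2 + (34−32.4)²/32.4
   = 3.8211 + 1.7778 + 2.4500 + 0.0790
Sum = 8.128
df = 2. Since 8.128 > 4.605, we reject H₀.

8.128; reject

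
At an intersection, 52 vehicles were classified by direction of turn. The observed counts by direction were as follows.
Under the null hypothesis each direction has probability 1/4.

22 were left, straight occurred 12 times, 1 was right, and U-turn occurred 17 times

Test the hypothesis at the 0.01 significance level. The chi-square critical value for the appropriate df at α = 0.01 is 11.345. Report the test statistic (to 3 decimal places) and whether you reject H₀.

Under H₀ each category has probability 1/4, so each expected count is 52/4 = 13.
left: (22 − 13)²/13 = 81/13 = 6.2308
straight: (12 − 13)²/13 = 1/13 = 0.0769
right: (1 − 13)²/13 = 144/13 = 11.0769
U-turn: (17 − 13)²/13 = 16/13 = 1.2308
Sum = 18.615
df = 3. Since 18.615 > 11.345, we reject H₀.

18.615; reject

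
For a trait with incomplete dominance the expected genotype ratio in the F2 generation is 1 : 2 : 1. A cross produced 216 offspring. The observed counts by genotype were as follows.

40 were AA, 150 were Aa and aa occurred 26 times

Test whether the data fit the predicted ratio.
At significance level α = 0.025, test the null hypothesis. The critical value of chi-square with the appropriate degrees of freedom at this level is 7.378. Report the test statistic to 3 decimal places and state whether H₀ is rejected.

34.481; reject

Ratio total = 4. Expected counts: 216×1/4 = 54, 216×2/4 = 108, 216×1/4 = 54.
AA: (40 − 54)²/54 = 196/54 = 3.6296
Aa: (150 − 108)²/108 = 1764/108 = 16.3333
aa: (26 − 54)²/54 = 784/54 = 14.5185
Sum = 34.481
df = 2. Since 34.481 > 7.378, we reject H₀.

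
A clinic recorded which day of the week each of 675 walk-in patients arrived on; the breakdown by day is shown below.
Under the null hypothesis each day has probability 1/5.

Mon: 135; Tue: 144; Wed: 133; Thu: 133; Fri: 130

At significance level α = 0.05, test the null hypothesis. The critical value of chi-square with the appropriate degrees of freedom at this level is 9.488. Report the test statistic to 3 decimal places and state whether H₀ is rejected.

Expected count for each of the 5 categories: 675/5 = 135.
χ² = (135−135)²/135 + (144−135)²/135 + (133−135)²/135 + (133−135)²/135 + (130−135)²/135
   = 0.0000 + 0.6000 + 0.0296 + 0.0296 + 0.1852
Sum = 0.844
df = 4. Since 0.844 < 9.488, we do not reject H₀.

0.844; do not reject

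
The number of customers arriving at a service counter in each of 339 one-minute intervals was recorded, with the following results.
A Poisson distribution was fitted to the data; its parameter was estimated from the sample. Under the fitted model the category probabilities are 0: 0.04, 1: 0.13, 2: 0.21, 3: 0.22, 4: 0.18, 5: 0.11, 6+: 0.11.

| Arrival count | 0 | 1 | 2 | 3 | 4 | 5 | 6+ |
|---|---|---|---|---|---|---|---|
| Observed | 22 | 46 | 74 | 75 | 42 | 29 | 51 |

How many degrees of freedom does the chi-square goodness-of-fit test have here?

5

There are k = 7 categories and 1 parameter estimated from the data, so df = 7 − 1 − 1 = 5.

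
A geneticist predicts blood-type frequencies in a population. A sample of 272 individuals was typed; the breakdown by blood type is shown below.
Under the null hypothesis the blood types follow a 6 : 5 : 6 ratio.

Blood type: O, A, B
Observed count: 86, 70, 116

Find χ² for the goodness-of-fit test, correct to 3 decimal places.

Ratio total = 17. Expected counts: 272×6/17 = 96, 272×5/17 = 80, 272×6/17 = 96.
O: (86 − 96)²/96 = 100/96 = 1.0417
A: (70 − 80)²/80 = 100/80 = 1.2500
B: (116 − 96)²/96 = 400/96 = 4.1667
Sum = 6.458

6.458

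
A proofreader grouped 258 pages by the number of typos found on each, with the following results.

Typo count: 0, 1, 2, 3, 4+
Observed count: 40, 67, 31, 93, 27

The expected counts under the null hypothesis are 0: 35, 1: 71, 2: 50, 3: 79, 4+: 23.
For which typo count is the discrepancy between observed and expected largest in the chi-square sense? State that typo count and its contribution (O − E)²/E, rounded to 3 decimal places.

2, 7.220

0: (40 − 35)²/35 = 25/35 = 0.7143
1: (67 − 71)²/71 = 16/71 = 0.2254
2: (31 − 50)²/50 = 361/50 = 7.2200
3: (93 − 79)²/79 = 196/79 = 2.4810
4+: (27 − 23)²/23 = 16/23 = 0.6957
The largest term is for 2: 7.220.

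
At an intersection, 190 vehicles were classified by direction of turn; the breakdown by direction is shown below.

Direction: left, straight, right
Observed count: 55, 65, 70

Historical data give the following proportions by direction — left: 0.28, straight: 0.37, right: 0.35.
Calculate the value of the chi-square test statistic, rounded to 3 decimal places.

0.645

Expected counts E_i = n·p_i: 190×0.28 = 53.2, 190×0.37 = 70.3, 190×0.35 = 66.5.
χ² = (55−53.2)²/53.2 + (65−70.3)²/70.3 + (70−66.5)²/66.5
   = 0.0609 + 0.3996 + 0.1842
Sum = 0.645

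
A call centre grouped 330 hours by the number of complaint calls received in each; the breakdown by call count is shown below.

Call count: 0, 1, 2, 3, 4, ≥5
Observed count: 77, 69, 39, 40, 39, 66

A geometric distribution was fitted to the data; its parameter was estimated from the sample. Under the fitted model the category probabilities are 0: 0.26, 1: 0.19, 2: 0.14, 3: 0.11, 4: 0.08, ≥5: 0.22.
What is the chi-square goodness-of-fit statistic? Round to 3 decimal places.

9.648

Expected counts E_i = n·p_i: 330×0.26 = 85.8, 330×0.19 = 62.7, 330×0.14 = 46.2, 330×0.11 = 36.3, 330×0.08 = 26.4, 330×0.22 = 72.6.
0: (77 − 85.8)²/85.8 = 77.44/85.8 = 0.9026
1: (69 − 62.7)²/62.7 = 39.69/62.7 = 0.6330
2: (39 − 46.2)²/46.2 = 51.84/46.2 = 1.1221
3: (40 − 36.3)²/36.3 = 13.69/36.3 = 0.3771
4: (39 − 26.4)²/26.4 = 158.76/26.4 = 6.0136
≥5: (66 − 72.6)²/72.6 = 43.56/72.6 = 0.6000
Sum = 9.648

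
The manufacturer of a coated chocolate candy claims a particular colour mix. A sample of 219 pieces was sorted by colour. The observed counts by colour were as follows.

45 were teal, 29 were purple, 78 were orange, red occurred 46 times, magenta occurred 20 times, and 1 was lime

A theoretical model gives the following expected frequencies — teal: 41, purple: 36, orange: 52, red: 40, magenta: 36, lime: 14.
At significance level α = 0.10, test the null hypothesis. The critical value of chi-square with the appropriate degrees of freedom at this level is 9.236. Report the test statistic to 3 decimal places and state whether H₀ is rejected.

teal: (45 − 41)²/41 = 16/41 = 0.3902
purple: (29 − 36)²/36 = 49/36 = 1.3611
orange: (78 − 52)²/52 = 676/52 = 13.0000
red: (46 − 40)²/40 = 36/40 = 0.9000
magenta: (20 − 36)²/36 = 256/36 = 7.1111
lime: (1 − 14)²/14 = 169/14 = 12.0714
Sum = 34.834
df = 5. Since 34.834 > 9.236, we reject H₀.

34.834; reject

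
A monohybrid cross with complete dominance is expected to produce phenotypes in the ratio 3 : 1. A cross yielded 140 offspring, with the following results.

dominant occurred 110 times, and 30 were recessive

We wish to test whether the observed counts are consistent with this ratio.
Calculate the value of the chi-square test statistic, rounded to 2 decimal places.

Ratio total = 4. Expected counts: 140×3/4 = 105, 140×1/4 = 35.
χ² = (110−105)²/105 + (30−35)²/35
   = 0.238 + 0.714
Sum = 0.95

0.95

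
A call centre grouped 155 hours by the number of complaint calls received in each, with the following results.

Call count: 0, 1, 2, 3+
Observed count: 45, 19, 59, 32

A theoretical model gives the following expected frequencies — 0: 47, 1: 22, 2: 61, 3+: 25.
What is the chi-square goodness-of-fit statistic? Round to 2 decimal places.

χ² = (45−47)²/47 + (19−22)²/22 + (59−61)²/61 + (32−25)²/25
   = 0.085 + 0.409 + 0.066 + 1.960
Sum = 2.52

2.52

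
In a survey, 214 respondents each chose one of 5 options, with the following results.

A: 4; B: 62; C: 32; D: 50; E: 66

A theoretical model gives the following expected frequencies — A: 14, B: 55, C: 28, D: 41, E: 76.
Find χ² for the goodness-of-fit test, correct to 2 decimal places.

cat         O        E   (O−E)²/E
A           4       14      7.143
B          62       55      0.891
C          32       28      0.571
D          50       41      1.976
E          66       76      1.316
Sum = 11.90

11.90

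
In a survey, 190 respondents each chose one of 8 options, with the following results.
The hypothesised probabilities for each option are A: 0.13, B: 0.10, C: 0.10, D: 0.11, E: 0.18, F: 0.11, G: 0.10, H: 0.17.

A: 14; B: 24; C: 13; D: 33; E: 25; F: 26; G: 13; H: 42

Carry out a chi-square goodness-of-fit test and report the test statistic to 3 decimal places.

23.378

Expected counts E_i = n·p_i: 190×0.13 = 24.7, 190×0.10 = 19, 190×0.10 = 19, 190×0.11 = 20.9, 190×0.18 = 34.2, 190×0.11 = 20.9, 190×0.10 = 19, 190×0.17 = 32.3.
cat         O        E   (O−E)²/E
A          14     24.7     4.6352
B          24       19     1.3158
C          13       19     1.8947
D          33     20.9     7.0053
E          25     34.2     2.4749
F          26     20.9     1.2445
G          13       19     1.8947
H          42     32.3     2.9130
Sum = 23.378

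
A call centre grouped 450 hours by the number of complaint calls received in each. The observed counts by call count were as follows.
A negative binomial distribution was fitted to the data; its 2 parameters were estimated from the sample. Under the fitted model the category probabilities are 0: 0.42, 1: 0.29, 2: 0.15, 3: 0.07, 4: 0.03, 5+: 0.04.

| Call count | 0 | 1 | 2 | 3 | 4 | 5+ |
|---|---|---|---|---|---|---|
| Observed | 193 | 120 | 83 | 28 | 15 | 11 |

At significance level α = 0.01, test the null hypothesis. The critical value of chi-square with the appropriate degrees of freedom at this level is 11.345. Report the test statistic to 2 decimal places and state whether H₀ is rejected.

Expected counts E_i = n·p_i: 450×0.42 = 189, 450×0.29 = 130.5, 450×0.15 = 67.5, 450×0.07 = 31.5, 450×0.03 = 13.5, 450×0.04 = 18.
cat         O        E   (O−E)²/E
0         193      189      0.085
1         120    130.5      0.845
2          83     67.5      3.559
3          28     31.5      0.389
4          15     13.5      0.167
5+         11       18      2.722
Sum = 7.77
df = 3. Since 7.77 < 11.345, we do not reject H₀.

7.77; do not reject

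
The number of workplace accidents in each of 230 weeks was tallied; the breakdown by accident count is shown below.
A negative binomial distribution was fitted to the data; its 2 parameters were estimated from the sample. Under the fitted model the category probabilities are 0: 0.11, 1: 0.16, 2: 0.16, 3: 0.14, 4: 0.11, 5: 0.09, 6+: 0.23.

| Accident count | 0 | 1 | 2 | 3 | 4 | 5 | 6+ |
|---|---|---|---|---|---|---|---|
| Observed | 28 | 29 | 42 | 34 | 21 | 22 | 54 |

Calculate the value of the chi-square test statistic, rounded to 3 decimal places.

Expected counts E_i = n·p_i: 230×0.11 = 25.3, 230×0.16 = 36.8, 230×0.16 = 36.8, 230×0.14 = 32.2, 230×0.11 = 25.3, 230×0.09 = 20.7, 230×0.23 = 52.9.
χ² = (28−25.3)²/25.3 + (29−36.8)²/36.8 + (42−36.8)²/36.8 + (34−32.2)²/32.2 + (21−25.3)²/25.3 + (22−20.7)²/20.7 + (54−52.9)²/52.9
   = 0.2881 + 1.6533 + 0.7348 + 0.1006 + 0.7308 + 0.0816 + 0.0229
Sum = 3.612

3.612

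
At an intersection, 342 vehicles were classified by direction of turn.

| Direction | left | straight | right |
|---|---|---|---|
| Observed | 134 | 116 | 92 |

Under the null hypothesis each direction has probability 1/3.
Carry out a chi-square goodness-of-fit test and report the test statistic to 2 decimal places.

Under H₀ each category has probability 1/3, so each expected count is 342/3 = 114.
left: (134 − 114)²/114 = 400/114 = 3.509
straight: (116 − 114)²/114 = 4/114 = 0.035
right: (92 − 114)²/114 = 484/114 = 4.246
Sum = 7.79

7.79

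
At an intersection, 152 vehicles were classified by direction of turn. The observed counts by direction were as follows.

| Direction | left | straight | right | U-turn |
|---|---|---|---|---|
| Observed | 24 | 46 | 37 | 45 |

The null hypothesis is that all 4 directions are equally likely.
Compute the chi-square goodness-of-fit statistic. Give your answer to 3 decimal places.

8.158

Expected count for each of the 4 categories: 152/4 = 38.
left: (24 − 38)²/38 = 196/38 = 5.1579
straight: (46 − 38)²/38 = 64/38 = 1.6842
right: (37 − 38)²/38 = 1/38 = 0.0263
U-turn: (45 − 38)²/38 = 49/38 = 1.2895
Sum = 8.158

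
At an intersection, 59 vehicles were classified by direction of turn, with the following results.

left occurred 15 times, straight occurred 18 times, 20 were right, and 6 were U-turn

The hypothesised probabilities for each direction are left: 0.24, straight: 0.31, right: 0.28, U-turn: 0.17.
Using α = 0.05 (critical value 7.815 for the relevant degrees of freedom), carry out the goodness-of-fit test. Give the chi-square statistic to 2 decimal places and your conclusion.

Expected counts E_i = n·p_i: 59×0.24 = 14.16, 59×0.31 = 18.29, 59×0.28 = 16.52, 59×0.17 = 10.03.
cat           O        E   (O−E)²/E
left         15    14.16      0.050
straight     18    18.29      0.005
right        20    16.52      0.733
U-turn        6    10.03      1.619
Sum = 2.41
df = 3. Since 2.41 < 7.815, we do not reject H₀.

2.41; do not reject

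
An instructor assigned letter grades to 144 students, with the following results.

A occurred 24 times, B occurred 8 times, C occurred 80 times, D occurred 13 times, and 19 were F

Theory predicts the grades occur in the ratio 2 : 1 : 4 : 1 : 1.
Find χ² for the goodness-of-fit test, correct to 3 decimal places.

11.125

Ratio total = 9. Expected counts: 144×2/9 = 32, 144×1/9 = 16, 144×4/9 = 64, 144×1/9 = 16, 144×1/9 = 16.
cat         O        E   (O−E)²/E
A          24       32     2.0000
B           8       16     4.0000
C          80       64     4.0000
D          13       16     0.5625
F          19       16     0.5625
Sum = 11.125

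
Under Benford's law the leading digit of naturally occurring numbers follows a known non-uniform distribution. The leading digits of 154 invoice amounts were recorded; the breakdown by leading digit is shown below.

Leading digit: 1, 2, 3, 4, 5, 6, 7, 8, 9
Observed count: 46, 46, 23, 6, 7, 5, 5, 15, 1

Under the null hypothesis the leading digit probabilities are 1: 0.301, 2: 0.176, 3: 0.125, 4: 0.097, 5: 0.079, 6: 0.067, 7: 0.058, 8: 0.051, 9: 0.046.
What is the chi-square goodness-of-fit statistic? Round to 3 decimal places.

Expected counts E_i = n·p_i: 154×0.301 = 46.354, 154×0.176 = 27.104, 154×0.125 = 19.25, 154×0.097 = 14.938, 154×0.079 = 12.166, 154×0.067 = 10.318, 154×0.058 = 8.932, 154×0.051 = 7.854, 154×0.046 = 7.084.
χ² = (46−46.354)²/46.354 + (46−27.104)²/27.104 + (23−19.25)²/19.25 + (6−14.938)²/14.938 + (7−12.166)²/12.166 + (5−10.318)²/10.318 + (5−8.932)²/8.932 + (15−7.854)²/7.854 + (1−7.084)²/7.084
   = 0.0027 + 13.1737 + 0.7305 + 5.3480 + 2.1936 + 2.7410 + 1.7309 + 6.5018 + 5.2252
Sum = 37.647

37.647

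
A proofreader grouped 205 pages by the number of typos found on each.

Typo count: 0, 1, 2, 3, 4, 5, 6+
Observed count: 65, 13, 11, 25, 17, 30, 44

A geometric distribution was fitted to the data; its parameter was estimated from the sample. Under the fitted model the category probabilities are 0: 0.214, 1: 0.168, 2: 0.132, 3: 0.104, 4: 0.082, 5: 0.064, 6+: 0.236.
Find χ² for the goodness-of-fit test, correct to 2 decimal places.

55.81

Expected counts E_i = n·p_i: 205×0.214 = 43.87, 205×0.168 = 34.44, 205×0.132 = 27.06, 205×0.104 = 21.32, 205×0.082 = 16.81, 205×0.064 = 13.12, 205×0.236 = 48.38.
cat         O        E   (O−E)²/E
0          65    43.87     10.177
1          13    34.44     13.347
2          11    27.06      9.532
3          25    21.32      0.635
4          17    16.81      0.002
5          30    13.12     21.718
6+         44    48.38      0.397
Sum = 55.81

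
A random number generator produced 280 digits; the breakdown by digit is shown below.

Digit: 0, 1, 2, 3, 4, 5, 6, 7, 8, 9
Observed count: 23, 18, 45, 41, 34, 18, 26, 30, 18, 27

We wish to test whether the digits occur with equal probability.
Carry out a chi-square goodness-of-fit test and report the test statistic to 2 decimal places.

Expected count for each of the 10 categories: 280/10 = 28.
χ² = (23−28)²/28 + (18−28)²/28 + (45−28)²/28 + (41−28)²/28 + (34−28)²/28 + (18−28)²/28 + (26−28)²/28 + (30−28)²/28 + (18−28)²/28 + (27−28)²/28
   = 0.893 + 3.571 + 10.321 + 6.036 + 1.286 + 3.571 + 0.143 + 0.143 + 3.571 + 0.036
Sum = 29.57

29.57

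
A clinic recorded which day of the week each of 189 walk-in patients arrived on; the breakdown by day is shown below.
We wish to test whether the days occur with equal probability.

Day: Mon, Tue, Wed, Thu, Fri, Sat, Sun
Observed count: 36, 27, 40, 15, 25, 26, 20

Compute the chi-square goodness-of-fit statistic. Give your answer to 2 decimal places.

16.59

Under H₀ each category has probability 1/7, so each expected count is 189/7 = 27.
Mon: (36 − 27)²/27 = 81/27 = 3.000
Tue: (27 − 27)²/27 = 0/27 = 0.000
Wed: (40 − 27)²/27 = 169/27 = 6.259
Thu: (15 − 27)²/27 = 144/27 = 5.333
Fri: (25 − 27)²/27 = 4/27 = 0.148
Sat: (26 − 27)²/27 = 1/27 = 0.037
Sun: (20 − 27)²/27 = 49/27 = 1.815
Sum = 16.59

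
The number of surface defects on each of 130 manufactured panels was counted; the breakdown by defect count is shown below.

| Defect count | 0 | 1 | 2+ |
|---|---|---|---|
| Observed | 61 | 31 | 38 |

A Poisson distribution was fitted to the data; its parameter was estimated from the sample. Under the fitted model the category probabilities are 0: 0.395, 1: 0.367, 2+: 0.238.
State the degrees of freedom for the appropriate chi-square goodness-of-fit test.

There are k = 3 categories and 1 parameter estimated from the data, so df = 3 − 1 − 1 = 1.

1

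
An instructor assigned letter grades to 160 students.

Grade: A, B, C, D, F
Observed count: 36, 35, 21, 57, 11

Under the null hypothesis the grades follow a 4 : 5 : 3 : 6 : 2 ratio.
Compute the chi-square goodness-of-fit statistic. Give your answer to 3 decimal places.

Ratio total = 20. Expected counts: 160×4/20 = 32, 160×5/20 = 40, 160×3/20 = 24, 160×6/20 = 48, 160×2/20 = 16.
χ² = (36−32)²/32 + (35−40)²/40 + (21−24)²/24 + (57−48)²/48 + (11−16)²/16
   = 0.5000 + 0.6250 + 0.3750 + 1.6875 + 1.5625
Sum = 4.750

4.750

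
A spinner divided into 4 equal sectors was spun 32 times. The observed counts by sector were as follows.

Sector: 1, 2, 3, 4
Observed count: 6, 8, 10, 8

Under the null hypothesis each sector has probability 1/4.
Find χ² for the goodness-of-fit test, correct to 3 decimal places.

Expected count for each of the 4 categories: 32/4 = 8.
χ² = (6−8)²/8 + (8−8)²/8 + (10−8)²/8 + (8−8)²/8
   = 0.5000 + 0.0000 + 0.5000 + 0.0000
Sum = 1.000

1.000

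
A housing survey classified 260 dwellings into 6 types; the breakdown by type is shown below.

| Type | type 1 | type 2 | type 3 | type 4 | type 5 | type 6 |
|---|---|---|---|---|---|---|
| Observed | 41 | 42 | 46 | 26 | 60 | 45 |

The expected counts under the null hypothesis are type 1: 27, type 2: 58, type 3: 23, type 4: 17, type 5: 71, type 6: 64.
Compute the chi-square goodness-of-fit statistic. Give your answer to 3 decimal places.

46.783

χ² = (41−27)²/27 + (42−58)²/58 + (46−23)²/23 + (26−17)²/17 + (60−71)²/71 + (45−64)²/64
   = 7.2593 + 4.4138 + 23.0000 + 4.7647 + 1.7042 + 5.6406
Sum = 46.783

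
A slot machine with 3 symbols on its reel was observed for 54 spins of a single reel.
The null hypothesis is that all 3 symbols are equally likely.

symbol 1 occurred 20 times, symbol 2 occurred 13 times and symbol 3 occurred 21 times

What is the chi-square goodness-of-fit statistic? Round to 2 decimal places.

2.11

Under H₀ each category has probability 1/3, so each expected count is 54/3 = 18.
symbol 1: (20 − 18)²/18 = 4/18 = 0.222
symbol 2: (13 − 18)²/18 = 25/18 = 1.389
symbol 3: (21 − 18)²/18 = 9/18 = 0.500
Sum = 2.11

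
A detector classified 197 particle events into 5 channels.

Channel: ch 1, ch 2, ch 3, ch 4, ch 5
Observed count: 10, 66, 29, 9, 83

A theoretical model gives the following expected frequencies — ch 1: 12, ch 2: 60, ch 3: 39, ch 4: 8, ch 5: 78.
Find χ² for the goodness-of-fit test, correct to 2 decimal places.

ch 1: (10 − 12)²/12 = 4/12 = 0.333
ch 2: (66 − 60)²/60 = 36/60 = 0.600
ch 3: (29 − 39)²/39 = 100/39 = 2.564
ch 4: (9 − 8)²/8 = 1/8 = 0.125
ch 5: (83 − 78)²/78 = 25/78 = 0.321
Sum = 3.94

3.94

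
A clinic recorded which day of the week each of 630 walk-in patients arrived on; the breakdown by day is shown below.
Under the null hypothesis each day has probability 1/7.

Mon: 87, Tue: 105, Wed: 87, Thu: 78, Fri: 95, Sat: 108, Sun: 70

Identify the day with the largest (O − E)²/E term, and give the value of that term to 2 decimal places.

Sun, 4.44

Expected count for each of the 7 categories: 630/7 = 90.
χ² = (87−90)²/90 + (105−90)²/90 + (87−90)²/90 + (78−90)²/90 + (95−90)²/90 + (108−90)²/90 + (70−90)²/90
   = 0.100 + 2.500 + 0.100 + 1.600 + 0.278 + 3.600 + 4.444
The largest term is for Sun: 4.44.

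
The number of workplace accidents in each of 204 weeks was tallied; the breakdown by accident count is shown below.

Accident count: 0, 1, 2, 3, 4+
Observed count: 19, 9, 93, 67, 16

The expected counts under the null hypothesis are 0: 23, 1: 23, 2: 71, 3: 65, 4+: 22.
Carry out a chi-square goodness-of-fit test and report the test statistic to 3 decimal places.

17.732

0: (19 − 23)²/23 = 16/23 = 0.6957
1: (9 − 23)²/23 = 196/23 = 8.5217
2: (93 − 71)²/71 = 484/71 = 6.8169
3: (67 − 65)²/65 = 4/65 = 0.0615
4+: (16 − 22)²/22 = 36/22 = 1.6364
Sum = 17.732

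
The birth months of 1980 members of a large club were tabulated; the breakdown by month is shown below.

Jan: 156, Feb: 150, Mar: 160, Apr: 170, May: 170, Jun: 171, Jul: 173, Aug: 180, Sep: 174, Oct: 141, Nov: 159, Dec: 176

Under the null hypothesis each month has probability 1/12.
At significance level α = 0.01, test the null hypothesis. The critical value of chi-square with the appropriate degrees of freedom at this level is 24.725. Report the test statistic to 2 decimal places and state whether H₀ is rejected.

9.21; do not reject

Expected count for each of the 12 categories: 1980/12 = 165.
Jan: (156 − 165)²/165 = 81/165 = 0.491
Feb: (150 − 165)²/165 = 225/165 = 1.364
Mar: (160 − 165)²/165 = 25/165 = 0.152
Apr: (170 − 165)²/165 = 25/165 = 0.152
May: (170 − 165)²/165 = 25/165 = 0.152
Jun: (171 − 165)²/165 = 36/165 = 0.218
Jul: (173 − 165)²/165 = 64/165 = 0.388
Aug: (180 − 165)²/165 = 225/165 = 1.364
Sep: (174 − 165)²/165 = 81/165 = 0.491
Oct: (141 − 165)²/165 = 576/165 = 3.491
Nov: (159 − 165)²/165 = 36/165 = 0.218
Dec: (176 − 165)²/165 = 121/165 = 0.733
Sum = 9.21
df = 11. Since 9.21 < 24.725, we do not reject H₀.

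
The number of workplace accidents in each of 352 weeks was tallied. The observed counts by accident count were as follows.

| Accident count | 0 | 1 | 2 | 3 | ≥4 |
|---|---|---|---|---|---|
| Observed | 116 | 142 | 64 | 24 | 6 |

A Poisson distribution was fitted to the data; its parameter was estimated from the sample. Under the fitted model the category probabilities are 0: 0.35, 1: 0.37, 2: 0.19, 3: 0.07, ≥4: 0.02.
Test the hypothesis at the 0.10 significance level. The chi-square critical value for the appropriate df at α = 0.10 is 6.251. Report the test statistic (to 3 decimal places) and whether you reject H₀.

1.777; do not reject

Expected counts E_i = n·p_i: 352×0.35 = 123.2, 352×0.37 = 130.24, 352×0.19 = 66.88, 352×0.07 = 24.64, 352×0.02 = 7.04.
0: (116 − 123.2)²/123.2 = 51.84/123.2 = 0.4208
1: (142 − 130.24)²/130.24 = 138.2976/130.24 = 1.0619
2: (64 − 66.88)²/66.88 = 8.2944/66.88 = 0.1240
3: (24 − 24.64)²/24.64 = 0.4096/24.64 = 0.0166
≥4: (6 − 7.04)²/7.04 = 1.0816/7.04 = 0.1536
Sum = 1.777
df = 3. Since 1.777 < 6.251, we do not reject H₀.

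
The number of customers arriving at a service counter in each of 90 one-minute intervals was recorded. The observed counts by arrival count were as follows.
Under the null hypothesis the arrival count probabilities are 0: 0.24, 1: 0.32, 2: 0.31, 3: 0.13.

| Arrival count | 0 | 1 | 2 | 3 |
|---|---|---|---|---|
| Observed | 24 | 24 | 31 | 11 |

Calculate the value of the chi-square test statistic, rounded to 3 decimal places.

Expected counts E_i = n·p_i: 90×0.24 = 21.6, 90×0.32 = 28.8, 90×0.31 = 27.9, 90×0.13 = 11.7.
cat         O        E   (O−E)²/E
0          24     21.6     0.2667
1          24     28.8     0.8000
2          31     27.9     0.3444
3          11     11.7     0.0419
Sum = 1.453

1.453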